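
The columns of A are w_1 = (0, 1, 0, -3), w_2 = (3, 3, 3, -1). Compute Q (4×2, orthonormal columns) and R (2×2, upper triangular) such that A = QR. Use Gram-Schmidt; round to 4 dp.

Q = [[0.0000, 0.6073], [0.3162, 0.4859], [0.0000, 0.6073], [-0.9487, 0.1620]], R = [[3.1623, 1.8974], [0.0000, 4.9396]]

e_1 = w_1/‖w_1‖ = (0, 1, 0, -3)/3.1623 = (0.0000, 0.3162, 0.0000, -0.9487).
r_{12} = e_1·w_2 = 1.8974.
u_2 = w_2 − 1.8974·e_1 = (3.0000, 2.4000, 3.0000, 0.8000).
‖u_2‖ = 4.9396, so e_2 = (0.6073, 0.4859, 0.6073, 0.1620).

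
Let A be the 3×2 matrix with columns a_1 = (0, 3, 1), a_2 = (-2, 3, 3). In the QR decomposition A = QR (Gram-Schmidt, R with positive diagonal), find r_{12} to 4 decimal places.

q_1 = a_1/‖a_1‖ = (0, 3, 1)/3.1623 = (0.0000, 0.9487, 0.3162).
r_{12} = q_1·a_2 = 3.7947.

r_{12} = 3.7947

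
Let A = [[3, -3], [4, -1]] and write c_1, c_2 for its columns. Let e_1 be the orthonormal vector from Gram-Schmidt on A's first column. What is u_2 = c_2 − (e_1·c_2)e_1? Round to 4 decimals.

u_2 = (-1.4400, 1.0800)

c_1 = (3, 4); ‖c_1‖ = 5.0000, so e_1 = (0.6000, 0.8000).
e_1·c_2 = 0.6000·(-3) + 0.8000·(-1) = -2.6000.
u_2 = c_2 + 2.6000·e_1 = (-1.4400, 1.0800).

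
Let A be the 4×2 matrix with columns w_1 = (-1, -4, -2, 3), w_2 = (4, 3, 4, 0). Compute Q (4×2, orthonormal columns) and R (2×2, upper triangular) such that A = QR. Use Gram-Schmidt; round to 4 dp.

Q = [[-0.1826, 0.6854], [-0.7303, -0.0428], [-0.3651, 0.5140], [0.5477, 0.5140]], R = [[5.4772, -4.3818], [0.0000, 4.6690]]

e_1 = w_1/‖w_1‖ = (-1, -4, -2, 3)/5.4772 = (-0.1826, -0.7303, -0.3651, 0.5477).
r_{12} = e_1·w_2 = -4.3818.
u_2 = w_2 + 4.3818·e_1 = (3.2000, -0.2000, 2.4000, 2.4000).
‖u_2‖ = 4.6690, so e_2 = (0.6854, -0.0428, 0.5140, 0.5140).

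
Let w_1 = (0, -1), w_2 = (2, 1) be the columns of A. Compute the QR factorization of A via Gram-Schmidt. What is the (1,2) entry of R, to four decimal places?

e_1 = w_1/‖w_1‖ = (0, -1)/1.0000 = (0.0000, -1.0000).
r_{12} = e_1·w_2 = -1.0000.

r_{12} = -1.0000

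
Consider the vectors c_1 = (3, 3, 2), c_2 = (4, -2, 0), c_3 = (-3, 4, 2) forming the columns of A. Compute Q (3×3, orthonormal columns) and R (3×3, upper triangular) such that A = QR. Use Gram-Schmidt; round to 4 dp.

Q = [[0.6396, 0.7425, -0.1990], [0.6396, -0.6576, -0.3980], [0.4264, -0.1273, 0.8955]], R = [[4.6904, 1.2792, 1.4924], [0.0000, 4.2853, -5.1126], [0.0000, 0.0000, 0.7960]]

e_1 = c_1/‖c_1‖ = (3, 3, 2)/4.6904 = (0.6396, 0.6396, 0.4264).
r_{12} = e_1·c_2 = 1.2792.
u_2 = c_2 − 1.2792·e_1 = (3.1818, -2.8182, -0.5455).
‖u_2‖ = 4.2853, so e_2 = (0.7425, -0.6576, -0.1273).
r_{13} = e_1·c_3 = 1.4924; r_{23} = e_2·c_3 = -5.1126.
u_3 = c_3 − 1.4924·e_1 + 5.1126·e_2 = (-0.1584, -0.3168, 0.7129).
‖u_3‖ = 0.7960, so e_3 = (-0.1990, -0.3980, 0.8955).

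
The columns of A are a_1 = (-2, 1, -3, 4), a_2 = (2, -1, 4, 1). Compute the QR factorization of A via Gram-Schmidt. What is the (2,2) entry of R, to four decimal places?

a_1 = (-2, 1, -3, 4); ‖a_1‖ = 5.4772, so e_1 = (-0.3651, 0.1826, -0.5477, 0.7303).
e_1·a_2 = (-0.3651)·2 + 0.1826·(-1) + (-0.5477)·4 + 0.7303·1 = -2.3735.
u_2 = a_2 + 2.3735·e_1 = (1.1333, -0.5667, 2.7000, 2.7333).
r_{22} = ‖u_2‖ = 4.0456.

r_{22} = 4.0456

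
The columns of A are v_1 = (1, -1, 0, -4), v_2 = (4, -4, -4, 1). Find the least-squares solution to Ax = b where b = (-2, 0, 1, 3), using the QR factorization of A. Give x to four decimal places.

x = (-0.7506, -0.1224)

q_1 = v_1/‖v_1‖ = (1, -1, 0, -4)/4.2426 = (0.2357, -0.2357, 0.0000, -0.9428).
r_{12} = q_1·v_2 = 0.9428.
u_2 = v_2 − 0.9428·q_1 = (3.7778, -3.7778, -4.0000, 1.8889).
‖u_2‖ = 6.9362, so q_2 = (0.5446, -0.5446, -0.5767, 0.2723).
Qᵀb = (-3.2998, -0.8490).
Back-substitute: x_2 = -0.8490/6.9362 = -0.1224.
x_1 = (-3.2998 − 0.9428·(-0.1224))/4.2426 = -0.7506.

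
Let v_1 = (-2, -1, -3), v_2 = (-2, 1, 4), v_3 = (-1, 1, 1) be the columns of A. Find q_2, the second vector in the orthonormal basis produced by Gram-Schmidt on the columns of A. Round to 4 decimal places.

q_2 = (-0.8424, 0.0916, 0.5311)

v_1 = (-2, -1, -3); ‖v_1‖ = 3.7417, so q_1 = (-0.5345, -0.2673, -0.8018).
q_1·v_2 = (-0.5345)·(-2) + (-0.2673)·1 + (-0.8018)·4 = -2.4054.
u_2 = v_2 + 2.4054·q_1 = (-3.2857, 0.3571, 2.0714).
‖u_2‖ = 3.9005, so q_2 = (-0.8424, 0.0916, 0.5311).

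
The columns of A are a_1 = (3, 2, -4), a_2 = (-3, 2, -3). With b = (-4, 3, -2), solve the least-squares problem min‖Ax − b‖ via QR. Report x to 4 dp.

e_1 = a_1/‖a_1‖ = (3, 2, -4)/5.3852 = (0.5571, 0.3714, -0.7428).
r_{12} = e_1·a_2 = 1.2999.
u_2 = a_2 − 1.2999·e_1 = (-3.7241, 1.5172, -2.0345).
‖u_2‖ = 4.5067, so e_2 = (-0.8264, 0.3367, -0.4514).
Qᵀb = (0.3714, 5.2183).
Back-substitute: x_2 = 5.2183/4.5067 = 1.1579.
x_1 = (0.3714 − 1.2999·1.1579)/5.3852 = -0.2105.

x = (-0.2105, 1.1579)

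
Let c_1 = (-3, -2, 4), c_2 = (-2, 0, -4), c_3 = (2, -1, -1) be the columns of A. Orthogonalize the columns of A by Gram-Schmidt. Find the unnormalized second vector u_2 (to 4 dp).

u_2 = (-3.0345, -0.6897, -2.6207)

q_1 = c_1/‖c_1‖ = (-3, -2, 4)/5.3852 = (-0.5571, -0.3714, 0.7428).
r_{12} = q_1·c_2 = -1.8570.
u_2 = c_2 + 1.8570·q_1 = (-3.0345, -0.6897, -2.6207).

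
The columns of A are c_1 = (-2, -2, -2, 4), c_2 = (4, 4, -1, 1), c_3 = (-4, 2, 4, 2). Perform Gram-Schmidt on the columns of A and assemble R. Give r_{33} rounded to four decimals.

r_{33} = 6.0839

c_1 = (-2, -2, -2, 4); ‖c_1‖ = 5.2915, so q_1 = (-0.3780, -0.3780, -0.3780, 0.7559).
q_1·c_2 = (-0.3780)·4 + (-0.3780)·4 + (-0.3780)·(-1) + 0.7559·1 = -1.8898.
u_2 = c_2 + 1.8898·q_1 = (3.2857, 3.2857, -1.7143, 2.4286).
‖u_2‖ = 5.5162, so q_2 = (0.5956, 0.5956, -0.3108, 0.4403).
q_1·c_3 = (-0.3780)·(-4) + (-0.3780)·2 + (-0.3780)·4 + 0.7559·2 = 0.7559; q_2·c_3 = 0.5956·(-4) + 0.5956·2 + (-0.3108)·4 + 0.4403·2 = -1.5539.
u_3 = c_3 − 0.7559·q_1 + 1.5539·q_2 = (-2.7887, 3.2113, 3.8028, 2.1127).
r_{33} = ‖u_3‖ = 6.0839.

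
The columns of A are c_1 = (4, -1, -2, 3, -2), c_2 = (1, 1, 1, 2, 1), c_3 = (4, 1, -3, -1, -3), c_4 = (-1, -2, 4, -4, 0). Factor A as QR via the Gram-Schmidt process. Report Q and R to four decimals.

Q = [[0.6860, 0.1528, 0.4258, 0.4454], [-0.1715, 0.4256, 0.7536, -0.3679], [-0.3430, 0.4801, -0.1170, 0.7316], [0.5145, 0.5783, -0.4727, -0.3292], [-0.3430, 0.4801, -0.1170, -0.1507]], R = [[5.8310, 0.8575, 4.1160, -3.7730], [0.0000, 2.6953, -2.4225, -1.3968], [0.0000, 0.0000, 3.6318, -0.5106], [0.0000, 0.0000, 0.0000, 4.5336]]

e_1 = c_1/‖c_1‖ = (4, -1, -2, 3, -2)/5.8310 = (0.6860, -0.1715, -0.3430, 0.5145, -0.3430).
r_{12} = e_1·c_2 = 0.8575.
u_2 = c_2 − 0.8575·e_1 = (0.4118, 1.1471, 1.2941, 1.5588, 1.2941).
‖u_2‖ = 2.6953, so e_2 = (0.1528, 0.4256, 0.4801, 0.5783, 0.4801).
r_{13} = e_1·c_3 = 4.1160; r_{23} = e_2·c_3 = -2.4225.
u_3 = c_3 − 4.1160·e_1 + 2.4225·e_2 = (1.5466, 2.7368, -0.4251, -1.7166, -0.4251).
‖u_3‖ = 3.6318, so e_3 = (0.4258, 0.7536, -0.1170, -0.4727, -0.1170).
r_{14} = e_1·c_4 = -3.7730; r_{24} = e_2·c_4 = -1.3968; r_{34} = e_3·c_4 = -0.5106.
u_4 = c_4 + 3.7730·e_1 + 1.3968·e_2 + 0.5106·e_3 = (2.0190, -1.6679, 3.3168, -1.4923, -0.6832).
‖u_4‖ = 4.5336, so e_4 = (0.4454, -0.3679, 0.7316, -0.3292, -0.1507).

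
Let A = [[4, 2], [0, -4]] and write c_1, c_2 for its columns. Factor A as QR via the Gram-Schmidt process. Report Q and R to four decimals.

Q = [[1.0000, 0.0000], [0.0000, -1.0000]], R = [[4.0000, 2.0000], [0.0000, 4.0000]]

e_1 = c_1/‖c_1‖ = (4, 0)/4.0000 = (1.0000, 0.0000).
r_{12} = e_1·c_2 = 2.0000.
u_2 = c_2 − 2.0000·e_1 = (0.0000, -4.0000).
‖u_2‖ = 4.0000, so e_2 = (0.0000, -1.0000).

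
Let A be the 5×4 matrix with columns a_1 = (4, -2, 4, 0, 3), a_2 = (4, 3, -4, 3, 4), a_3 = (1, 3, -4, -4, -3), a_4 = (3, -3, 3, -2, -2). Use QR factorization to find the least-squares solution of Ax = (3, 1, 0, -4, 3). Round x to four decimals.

x = (1.7286, -0.3938, 1.1234, -1.0871)

a_1 = (4, -2, 4, 0, 3); ‖a_1‖ = 6.7082, so e_1 = (0.5963, -0.2981, 0.5963, 0.0000, 0.4472).
e_1·a_2 = 0.5963·4 + (-0.2981)·3 + 0.5963·(-4) + 0.0000·3 + 0.4472·4 = 0.8944.
u_2 = a_2 − 0.8944·e_1 = (3.4667, 3.2667, -4.5333, 3.0000, 3.6000).
‖u_2‖ = 8.0747, so e_2 = (0.4293, 0.4046, -0.5614, 0.3715, 0.4458).
e_1·a_3 = 0.5963·1 + (-0.2981)·3 + 0.5963·(-4) + 0.0000·(-4) + 0.4472·(-3) = -4.0249; e_2·a_3 = 0.4293·1 + 0.4046·3 + (-0.5614)·(-4) + 0.3715·(-4) + 0.4458·(-3) = 1.0651.
u_3 = a_3 + 4.0249·e_1 − 1.0651·e_2 = (2.9427, 1.3691, -1.0020, -4.3957, -1.6748).
‖u_3‖ = 5.8022, so e_3 = (0.5072, 0.2360, -0.1727, -0.7576, -0.2887).
e_1·a_4 = 0.5963·3 + (-0.2981)·(-3) + 0.5963·3 + 0.0000·(-2) + 0.4472·(-2) = 3.5777; e_2·a_4 = 0.4293·3 + 0.4046·(-3) + (-0.5614)·3 + 0.3715·(-2) + 0.4458·(-2) = -3.2447; e_3·a_4 = 0.5072·3 + 0.2360·(-3) + (-0.1727)·3 + (-0.7576)·(-2) + (-0.2887)·(-2) = 2.3880.
u_4 = a_4 − 3.5777·e_1 + 3.2447·e_2 − 2.3880·e_3 = (1.0486, -1.1841, -0.5426, 1.0147, -1.4641).
‖u_4‖ = 2.4432, so e_4 = (0.4292, -0.4847, -0.2221, 0.4153, -0.5992).
Qᵀb = (2.8324, 1.5439, 3.9219, -2.6561).
Back-substitute: x_4 = -2.6561/2.4432 = -1.0871.
x_3 = (3.9219 − 2.3880·(-1.0871))/5.8022 = 1.1234.
x_2 = (1.5439 − 1.0651·1.1234 + 3.2447·(-1.0871))/8.0747 = -0.3938.
x_1 = (2.8324 − 0.8944·(-0.3938) + 4.0249·1.1234 − 3.5777·(-1.0871))/6.7082 = 1.7286.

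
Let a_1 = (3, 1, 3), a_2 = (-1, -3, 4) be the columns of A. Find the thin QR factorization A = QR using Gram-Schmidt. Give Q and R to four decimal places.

a_1 = (3, 1, 3); ‖a_1‖ = 4.3589, so e_1 = (0.6882, 0.2294, 0.6882).
e_1·a_2 = 0.6882·(-1) + 0.2294·(-3) + 0.6882·4 = 1.3765.
u_2 = a_2 − 1.3765·e_1 = (-1.9474, -3.3158, 3.0526).
‖u_2‖ = 4.9097, so e_2 = (-0.3966, -0.6754, 0.6218).

Q = [[0.6882, -0.3966], [0.2294, -0.6754], [0.6882, 0.6218]], R = [[4.3589, 1.3765], [0.0000, 4.9097]]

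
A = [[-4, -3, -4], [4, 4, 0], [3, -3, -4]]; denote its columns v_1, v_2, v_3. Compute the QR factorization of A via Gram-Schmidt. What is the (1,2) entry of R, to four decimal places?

v_1 = (-4, 4, 3); ‖v_1‖ = 6.4031, so e_1 = (-0.6247, 0.6247, 0.4685).
r_{12} = e_1·v_2 = 2.9673.

r_{12} = 2.9673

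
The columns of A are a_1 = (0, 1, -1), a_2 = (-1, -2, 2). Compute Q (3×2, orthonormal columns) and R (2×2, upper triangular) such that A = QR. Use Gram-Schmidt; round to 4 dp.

Q = [[0.0000, -1.0000], [0.7071, 0.0000], [-0.7071, 0.0000]], R = [[1.4142, -2.8284], [0.0000, 1.0000]]

a_1 = (0, 1, -1); ‖a_1‖ = 1.4142, so e_1 = (0.0000, 0.7071, -0.7071).
e_1·a_2 = 0.0000·(-1) + 0.7071·(-2) + (-0.7071)·2 = -2.8284.
u_2 = a_2 + 2.8284·e_1 = (-1.0000, 0.0000, 0.0000).
‖u_2‖ = 1.0000, so e_2 = (-1.0000, 0.0000, 0.0000).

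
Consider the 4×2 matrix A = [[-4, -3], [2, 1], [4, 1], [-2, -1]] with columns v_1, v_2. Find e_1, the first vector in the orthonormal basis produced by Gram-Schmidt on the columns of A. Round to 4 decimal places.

e_1 = (-0.6325, 0.3162, 0.6325, -0.3162)

e_1 = v_1/‖v_1‖ = (-4, 2, 4, -2)/6.3246 = (-0.6325, 0.3162, 0.6325, -0.3162).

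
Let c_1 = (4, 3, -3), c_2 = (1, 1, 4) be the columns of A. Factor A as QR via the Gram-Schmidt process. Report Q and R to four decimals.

c_1 = (4, 3, -3); ‖c_1‖ = 5.8310, so q_1 = (0.6860, 0.5145, -0.5145).
q_1·c_2 = 0.6860·1 + 0.5145·1 + (-0.5145)·4 = -0.8575.
u_2 = c_2 + 0.8575·q_1 = (1.5882, 1.4412, 3.5588).
‖u_2‖ = 4.1551, so q_2 = (0.3822, 0.3468, 0.8565).

Q = [[0.6860, 0.3822], [0.5145, 0.3468], [-0.5145, 0.8565]], R = [[5.8310, -0.8575], [0.0000, 4.1551]]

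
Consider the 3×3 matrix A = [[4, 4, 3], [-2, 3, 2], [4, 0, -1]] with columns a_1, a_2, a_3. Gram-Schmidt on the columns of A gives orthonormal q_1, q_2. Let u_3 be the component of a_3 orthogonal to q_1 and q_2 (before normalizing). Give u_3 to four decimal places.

q_1 = a_1/‖a_1‖ = (4, -2, 4)/6.0000 = (0.6667, -0.3333, 0.6667).
r_{12} = q_1·a_2 = 1.6667.
u_2 = a_2 − 1.6667·q_1 = (2.8889, 3.5556, -1.1111).
‖u_2‖ = 4.7140, so q_2 = (0.6128, 0.7542, -0.2357).
r_{13} = q_1·a_3 = 0.6667; r_{23} = q_2·a_3 = 3.5827.
u_3 = a_3 − 0.6667·q_1 − 3.5827·q_2 = (0.3600, -0.4800, -0.6000).

u_3 = (0.3600, -0.4800, -0.6000)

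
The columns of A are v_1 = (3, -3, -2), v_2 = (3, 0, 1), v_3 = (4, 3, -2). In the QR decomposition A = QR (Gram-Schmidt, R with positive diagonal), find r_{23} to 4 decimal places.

v_1 = (3, -3, -2); ‖v_1‖ = 4.6904, so q_1 = (0.6396, -0.6396, -0.4264).
q_1·v_2 = 0.6396·3 + (-0.6396)·0 + (-0.4264)·1 = 1.4924.
u_2 = v_2 − 1.4924·q_1 = (2.0455, 0.9545, 1.6364).
‖u_2‖ = 2.7880, so q_2 = (0.7337, 0.3424, 0.5869).
r_{23} = q_2·v_3 = 2.7880.

r_{23} = 2.7880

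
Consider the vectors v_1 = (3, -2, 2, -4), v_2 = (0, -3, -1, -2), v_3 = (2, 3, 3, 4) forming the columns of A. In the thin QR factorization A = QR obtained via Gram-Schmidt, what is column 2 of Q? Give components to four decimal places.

e_1 = v_1/‖v_1‖ = (3, -2, 2, -4)/5.7446 = (0.5222, -0.3482, 0.3482, -0.6963).
r_{12} = e_1·v_2 = 2.0889.
u_2 = v_2 − 2.0889·e_1 = (-1.0909, -2.2727, -1.7273, -0.5455).
‖u_2‖ = 3.1042, so e_2 = (-0.3514, -0.7321, -0.5564, -0.1757).

e_2 = (-0.3514, -0.7321, -0.5564, -0.1757)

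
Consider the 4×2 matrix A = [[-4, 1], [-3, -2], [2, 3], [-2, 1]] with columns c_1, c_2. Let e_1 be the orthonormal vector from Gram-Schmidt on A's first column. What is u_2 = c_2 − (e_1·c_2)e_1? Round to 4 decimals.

u_2 = (1.7273, -1.4545, 2.6364, 1.3636)

c_1 = (-4, -3, 2, -2); ‖c_1‖ = 5.7446, so e_1 = (-0.6963, -0.5222, 0.3482, -0.3482).
e_1·c_2 = (-0.6963)·1 + (-0.5222)·(-2) + 0.3482·3 + (-0.3482)·1 = 1.0445.
u_2 = c_2 − 1.0445·e_1 = (1.7273, -1.4545, 2.6364, 1.3636).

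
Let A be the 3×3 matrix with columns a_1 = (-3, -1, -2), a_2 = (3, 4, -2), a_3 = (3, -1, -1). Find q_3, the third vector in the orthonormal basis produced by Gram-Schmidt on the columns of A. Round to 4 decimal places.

q_3 = (0.5547, -0.6656, -0.4992)

a_1 = (-3, -1, -2); ‖a_1‖ = 3.7417, so q_1 = (-0.8018, -0.2673, -0.5345).
q_1·a_2 = (-0.8018)·3 + (-0.2673)·4 + (-0.5345)·(-2) = -2.4054.
u_2 = a_2 + 2.4054·q_1 = (1.0714, 3.3571, -3.2857).
‖u_2‖ = 4.8181, so q_2 = (0.2224, 0.6968, -0.6819).
q_1·a_3 = (-0.8018)·3 + (-0.2673)·(-1) + (-0.5345)·(-1) = -1.6036; q_2·a_3 = 0.2224·3 + 0.6968·(-1) + (-0.6819)·(-1) = 0.6523.
u_3 = a_3 + 1.6036·q_1 − 0.6523·q_2 = (1.5692, -1.8831, -1.4123).
‖u_3‖ = 2.8290, so q_3 = (0.5547, -0.6656, -0.4992).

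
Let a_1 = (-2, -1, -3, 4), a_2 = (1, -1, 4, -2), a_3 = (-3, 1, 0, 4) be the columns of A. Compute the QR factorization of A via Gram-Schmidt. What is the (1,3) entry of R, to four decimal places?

a_1 = (-2, -1, -3, 4); ‖a_1‖ = 5.4772, so q_1 = (-0.3651, -0.1826, -0.5477, 0.7303).
r_{13} = q_1·a_3 = 3.8341.

r_{13} = 3.8341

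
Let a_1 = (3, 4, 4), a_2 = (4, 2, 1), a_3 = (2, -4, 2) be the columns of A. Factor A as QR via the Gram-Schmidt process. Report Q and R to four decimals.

Q = [[0.4685, 0.8511, 0.2369], [0.6247, -0.1295, -0.7701], [0.6247, -0.5088, 0.5923]], R = [[6.4031, 3.7482, -0.3123], [0.0000, 2.6365, 1.2026], [0.0000, 0.0000, 4.7388]]

q_1 = a_1/‖a_1‖ = (3, 4, 4)/6.4031 = (0.4685, 0.6247, 0.6247).
r_{12} = q_1·a_2 = 3.7482.
u_2 = a_2 − 3.7482·q_1 = (2.2439, -0.3415, -1.3415).
‖u_2‖ = 2.6365, so q_2 = (0.8511, -0.1295, -0.5088).
r_{13} = q_1·a_3 = -0.3123; r_{23} = q_2·a_3 = 1.2026.
u_3 = a_3 + 0.3123·q_1 − 1.2026·q_2 = (1.1228, -3.6491, 2.8070).
‖u_3‖ = 4.7388, so q_3 = (0.2369, -0.7701, 0.5923).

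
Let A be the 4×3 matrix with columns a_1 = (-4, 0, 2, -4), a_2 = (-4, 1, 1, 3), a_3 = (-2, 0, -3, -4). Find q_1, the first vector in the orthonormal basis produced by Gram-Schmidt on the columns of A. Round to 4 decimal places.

q_1 = a_1/‖a_1‖ = (-4, 0, 2, -4)/6.0000 = (-0.6667, 0.0000, 0.3333, -0.6667).

q_1 = (-0.6667, 0.0000, 0.3333, -0.6667)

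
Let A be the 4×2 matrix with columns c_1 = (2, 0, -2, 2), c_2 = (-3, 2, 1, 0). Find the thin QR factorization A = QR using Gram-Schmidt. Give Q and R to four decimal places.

Q = [[0.5774, -0.5661], [0.0000, 0.6794], [-0.5774, -0.1132], [0.5774, 0.4529]], R = [[3.4641, -2.3094], [0.0000, 2.9439]]

e_1 = c_1/‖c_1‖ = (2, 0, -2, 2)/3.4641 = (0.5774, 0.0000, -0.5774, 0.5774).
r_{12} = e_1·c_2 = -2.3094.
u_2 = c_2 + 2.3094·e_1 = (-1.6667, 2.0000, -0.3333, 1.3333).
‖u_2‖ = 2.9439, so e_2 = (-0.5661, 0.6794, -0.1132, 0.4529).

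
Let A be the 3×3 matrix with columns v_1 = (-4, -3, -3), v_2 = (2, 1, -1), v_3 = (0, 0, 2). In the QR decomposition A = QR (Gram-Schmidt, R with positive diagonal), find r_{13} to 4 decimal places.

v_1 = (-4, -3, -3); ‖v_1‖ = 5.8310, so q_1 = (-0.6860, -0.5145, -0.5145).
r_{13} = q_1·v_3 = -1.0290.

r_{13} = -1.0290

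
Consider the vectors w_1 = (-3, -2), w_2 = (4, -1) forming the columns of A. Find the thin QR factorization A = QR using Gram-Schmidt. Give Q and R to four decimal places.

w_1 = (-3, -2); ‖w_1‖ = 3.6056, so e_1 = (-0.8321, -0.5547).
e_1·w_2 = (-0.8321)·4 + (-0.5547)·(-1) = -2.7735.
u_2 = w_2 + 2.7735·e_1 = (1.6923, -2.5385).
‖u_2‖ = 3.0509, so e_2 = (0.5547, -0.8321).

Q = [[-0.8321, 0.5547], [-0.5547, -0.8321]], R = [[3.6056, -2.7735], [0.0000, 3.0509]]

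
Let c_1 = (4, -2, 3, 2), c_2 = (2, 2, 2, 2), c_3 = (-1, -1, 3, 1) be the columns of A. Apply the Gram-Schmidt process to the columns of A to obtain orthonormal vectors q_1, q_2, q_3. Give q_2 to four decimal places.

c_1 = (4, -2, 3, 2); ‖c_1‖ = 5.7446, so q_1 = (0.6963, -0.3482, 0.5222, 0.3482).
q_1·c_2 = 0.6963·2 + (-0.3482)·2 + 0.5222·2 + 0.3482·2 = 2.4371.
u_2 = c_2 − 2.4371·q_1 = (0.3030, 2.8485, 0.7273, 1.1515).
‖u_2‖ = 3.1718, so q_2 = (0.0955, 0.8981, 0.2293, 0.3630).

q_2 = (0.0955, 0.8981, 0.2293, 0.3630)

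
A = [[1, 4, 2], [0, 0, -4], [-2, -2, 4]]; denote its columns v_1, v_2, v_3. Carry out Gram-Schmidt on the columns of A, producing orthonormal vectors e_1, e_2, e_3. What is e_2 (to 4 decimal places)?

e_2 = (0.8944, 0.0000, 0.4472)

e_1 = v_1/‖v_1‖ = (1, 0, -2)/2.2361 = (0.4472, 0.0000, -0.8944).
r_{12} = e_1·v_2 = 3.5777.
u_2 = v_2 − 3.5777·e_1 = (2.4000, 0.0000, 1.2000).
‖u_2‖ = 2.6833, so e_2 = (0.8944, 0.0000, 0.4472).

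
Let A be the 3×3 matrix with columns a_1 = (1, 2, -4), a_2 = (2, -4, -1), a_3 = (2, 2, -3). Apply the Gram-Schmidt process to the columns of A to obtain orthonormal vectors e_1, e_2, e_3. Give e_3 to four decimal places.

e_3 = (0.8611, 0.3349, 0.3827)

a_1 = (1, 2, -4); ‖a_1‖ = 4.5826, so e_1 = (0.2182, 0.4364, -0.8729).
e_1·a_2 = 0.2182·2 + 0.4364·(-4) + (-0.8729)·(-1) = -0.4364.
u_2 = a_2 + 0.4364·e_1 = (2.0952, -3.8095, -1.3810).
‖u_2‖ = 4.5617, so e_2 = (0.4593, -0.8351, -0.3027).
e_1·a_3 = 0.2182·2 + 0.4364·2 + (-0.8729)·(-3) = 3.9279; e_2·a_3 = 0.4593·2 + (-0.8351)·2 + (-0.3027)·(-3) = 0.1566.
u_3 = a_3 − 3.9279·e_1 − 0.1566·e_2 = (1.0709, 0.4165, 0.4760).
‖u_3‖ = 1.2437, so e_3 = (0.8611, 0.3349, 0.3827).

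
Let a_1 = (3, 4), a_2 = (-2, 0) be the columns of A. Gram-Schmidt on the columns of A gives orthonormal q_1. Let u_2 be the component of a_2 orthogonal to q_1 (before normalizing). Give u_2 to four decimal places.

u_2 = (-1.2800, 0.9600)

a_1 = (3, 4); ‖a_1‖ = 5.0000, so q_1 = (0.6000, 0.8000).
q_1·a_2 = 0.6000·(-2) + 0.8000·0 = -1.2000.
u_2 = a_2 + 1.2000·q_1 = (-1.2800, 0.9600).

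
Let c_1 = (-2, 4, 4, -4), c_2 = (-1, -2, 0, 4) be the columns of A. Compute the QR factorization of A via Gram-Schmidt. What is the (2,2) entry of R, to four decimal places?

r_{22} = 3.4194

c_1 = (-2, 4, 4, -4); ‖c_1‖ = 7.2111, so q_1 = (-0.2774, 0.5547, 0.5547, -0.5547).
q_1·c_2 = (-0.2774)·(-1) + 0.5547·(-2) + 0.5547·0 + (-0.5547)·4 = -3.0509.
u_2 = c_2 + 3.0509·q_1 = (-1.8462, -0.3077, 1.6923, 2.3077).
r_{22} = ‖u_2‖ = 3.4194.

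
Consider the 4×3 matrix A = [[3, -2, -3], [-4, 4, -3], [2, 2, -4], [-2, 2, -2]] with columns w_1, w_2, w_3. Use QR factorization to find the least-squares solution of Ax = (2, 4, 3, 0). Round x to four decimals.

x = (-0.0591, 0.1263, -0.7312)

e_1 = w_1/‖w_1‖ = (3, -4, 2, -2)/5.7446 = (0.5222, -0.6963, 0.3482, -0.3482).
r_{12} = e_1·w_2 = -3.8297.
u_2 = w_2 + 3.8297·e_1 = (0.0000, 1.3333, 3.3333, 0.6667).
‖u_2‖ = 3.6515, so e_2 = (0.0000, 0.3651, 0.9129, 0.1826).
r_{13} = e_1·w_3 = -0.1741; r_{23} = e_2·w_3 = -5.1121.
u_3 = w_3 + 0.1741·e_1 + 5.1121·e_2 = (-2.9091, -1.2545, 0.7273, -1.1273).
‖u_3‖ = 3.4404, so e_3 = (-0.8456, -0.3647, 0.2114, -0.3277).
Qᵀb = (-0.6963, 4.1992, -2.5156).
Back-substitute: x_3 = -2.5156/3.4404 = -0.7312.
x_2 = (4.1992 + 5.1121·(-0.7312))/3.6515 = 0.1263.
x_1 = (-0.6963 + 3.8297·0.1263 + 0.1741·(-0.7312))/5.7446 = -0.0591.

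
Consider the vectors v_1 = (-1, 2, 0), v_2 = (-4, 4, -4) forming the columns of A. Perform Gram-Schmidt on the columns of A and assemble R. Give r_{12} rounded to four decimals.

r_{12} = 5.3666

e_1 = v_1/‖v_1‖ = (-1, 2, 0)/2.2361 = (-0.4472, 0.8944, 0.0000).
r_{12} = e_1·v_2 = 5.3666.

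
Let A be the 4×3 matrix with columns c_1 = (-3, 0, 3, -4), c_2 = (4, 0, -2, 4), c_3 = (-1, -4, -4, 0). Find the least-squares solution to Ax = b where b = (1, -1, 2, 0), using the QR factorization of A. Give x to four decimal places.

x = (2.0909, 1.9545, 0.1818)

q_1 = c_1/‖c_1‖ = (-3, 0, 3, -4)/5.8310 = (-0.5145, 0.0000, 0.5145, -0.6860).
r_{12} = q_1·c_2 = -5.8310.
u_2 = c_2 + 5.8310·q_1 = (1.0000, 0.0000, 1.0000, 0.0000).
‖u_2‖ = 1.4142, so q_2 = (0.7071, 0.0000, 0.7071, 0.0000).
r_{13} = q_1·c_3 = -1.5435; r_{23} = q_2·c_3 = -3.5355.
u_3 = c_3 + 1.5435·q_1 + 3.5355·q_2 = (0.7059, -4.0000, -0.7059, -1.0588).
‖u_3‖ = 4.2565, so q_3 = (0.1658, -0.9397, -0.1658, -0.2488).
Qᵀb = (0.5145, 2.1213, 0.7739).
Back-substitute: x_3 = 0.7739/4.2565 = 0.1818.
x_2 = (2.1213 + 3.5355·0.1818)/1.4142 = 1.9545.
x_1 = (0.5145 + 5.8310·1.9545 + 1.5435·0.1818)/5.8310 = 2.0909.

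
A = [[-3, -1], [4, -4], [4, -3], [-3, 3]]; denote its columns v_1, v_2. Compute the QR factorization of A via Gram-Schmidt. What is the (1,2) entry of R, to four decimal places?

r_{12} = -4.8083

e_1 = v_1/‖v_1‖ = (-3, 4, 4, -3)/7.0711 = (-0.4243, 0.5657, 0.5657, -0.4243).
r_{12} = e_1·v_2 = -4.8083.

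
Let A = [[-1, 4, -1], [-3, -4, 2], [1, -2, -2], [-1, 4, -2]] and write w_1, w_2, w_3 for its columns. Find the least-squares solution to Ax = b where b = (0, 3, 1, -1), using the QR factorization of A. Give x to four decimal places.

e_1 = w_1/‖w_1‖ = (-1, -3, 1, -1)/3.4641 = (-0.2887, -0.8660, 0.2887, -0.2887).
r_{12} = e_1·w_2 = 0.5774.
u_2 = w_2 − 0.5774·e_1 = (4.1667, -3.5000, -2.1667, 4.1667).
‖u_2‖ = 7.1880, so e_2 = (0.5797, -0.4869, -0.3014, 0.5797).
r_{13} = e_1·w_3 = -1.4434; r_{23} = e_2·w_3 = -2.1100.
u_3 = w_3 + 1.4434·e_1 + 2.1100·e_2 = (-0.1935, -0.2774, -2.2194, -1.1935).
‖u_3‖ = 2.5425, so e_3 = (-0.0761, -0.1091, -0.8729, -0.4694).
Qᵀb = (-2.0207, -2.3419, -0.7308).
Back-substitute: x_3 = -0.7308/2.5425 = -0.2874.
x_2 = (-2.3419 + 2.1100·(-0.2874))/7.1880 = -0.4102.
x_1 = (-2.0207 − 0.5774·(-0.4102) + 1.4434·(-0.2874))/3.4641 = -0.6347.

x = (-0.6347, -0.4102, -0.2874)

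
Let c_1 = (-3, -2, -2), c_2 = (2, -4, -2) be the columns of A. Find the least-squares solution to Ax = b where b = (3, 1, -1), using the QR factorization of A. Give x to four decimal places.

x = (-0.6452, 0.3280)

c_1 = (-3, -2, -2); ‖c_1‖ = 4.1231, so q_1 = (-0.7276, -0.4851, -0.4851).
q_1·c_2 = (-0.7276)·2 + (-0.4851)·(-4) + (-0.4851)·(-2) = 1.4552.
u_2 = c_2 − 1.4552·q_1 = (3.0588, -3.2941, -1.2941).
‖u_2‖ = 4.6779, so q_2 = (0.6539, -0.7042, -0.2766).
Qᵀb = (-2.1828, 1.5341).
Back-substitute: x_2 = 1.5341/4.6779 = 0.3280.
x_1 = (-2.1828 − 1.4552·0.3280)/4.1231 = -0.6452.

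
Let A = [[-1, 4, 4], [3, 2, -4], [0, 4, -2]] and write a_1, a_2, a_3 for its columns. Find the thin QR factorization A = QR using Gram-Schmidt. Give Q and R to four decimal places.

Q = [[-0.3162, 0.7039, 0.6360], [0.9487, 0.2346, 0.2120], [0.0000, 0.6704, -0.7420]], R = [[3.1623, 0.6325, -5.0596], [0.0000, 5.9666, 0.5363], [0.0000, 0.0000, 3.1800]]

q_1 = a_1/‖a_1‖ = (-1, 3, 0)/3.1623 = (-0.3162, 0.9487, 0.0000).
r_{12} = q_1·a_2 = 0.6325.
u_2 = a_2 − 0.6325·q_1 = (4.2000, 1.4000, 4.0000).
‖u_2‖ = 5.9666, so q_2 = (0.7039, 0.2346, 0.6704).
r_{13} = q_1·a_3 = -5.0596; r_{23} = q_2·a_3 = 0.5363.
u_3 = a_3 + 5.0596·q_1 − 0.5363·q_2 = (2.0225, 0.6742, -2.3596).
‖u_3‖ = 3.1800, so q_3 = (0.6360, 0.2120, -0.7420).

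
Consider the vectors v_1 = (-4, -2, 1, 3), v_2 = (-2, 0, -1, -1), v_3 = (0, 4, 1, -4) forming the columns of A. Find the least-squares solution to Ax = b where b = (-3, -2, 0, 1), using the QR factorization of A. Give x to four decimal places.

x = (0.4500, 0.6135, -0.1603)

v_1 = (-4, -2, 1, 3); ‖v_1‖ = 5.4772, so q_1 = (-0.7303, -0.3651, 0.1826, 0.5477).
q_1·v_2 = (-0.7303)·(-2) + (-0.3651)·0 + 0.1826·(-1) + 0.5477·(-1) = 0.7303.
u_2 = v_2 − 0.7303·q_1 = (-1.4667, 0.2667, -1.1333, -1.4000).
‖u_2‖ = 2.3381, so q_2 = (-0.6273, 0.1141, -0.4847, -0.5988).
q_1·v_3 = (-0.7303)·0 + (-0.3651)·4 + 0.1826·1 + 0.5477·(-4) = -3.4689; q_2·v_3 = (-0.6273)·0 + 0.1141·4 + (-0.4847)·1 + (-0.5988)·(-4) = 2.3666.
u_3 = v_3 + 3.4689·q_1 − 2.3666·q_2 = (-1.0488, 2.4634, 2.7805, -0.6829).
‖u_3‖ = 3.9199, so q_3 = (-0.2676, 0.6284, 0.7093, -0.1742).
Qᵀb = (3.4689, 1.0550, -0.6284).
Back-substitute: x_3 = -0.6284/3.9199 = -0.1603.
x_2 = (1.0550 − 2.3666·(-0.1603))/2.3381 = 0.6135.
x_1 = (3.4689 − 0.7303·0.6135 + 3.4689·(-0.1603))/5.4772 = 0.4500.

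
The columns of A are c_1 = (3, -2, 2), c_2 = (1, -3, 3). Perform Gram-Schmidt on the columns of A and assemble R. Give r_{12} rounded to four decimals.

r_{12} = 3.6380

e_1 = c_1/‖c_1‖ = (3, -2, 2)/4.1231 = (0.7276, -0.4851, 0.4851).
r_{12} = e_1·c_2 = 3.6380.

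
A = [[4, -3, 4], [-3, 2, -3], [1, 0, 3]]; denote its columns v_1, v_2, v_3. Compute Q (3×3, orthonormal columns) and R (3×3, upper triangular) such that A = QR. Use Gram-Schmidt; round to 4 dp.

e_1 = v_1/‖v_1‖ = (4, -3, 1)/5.0990 = (0.7845, -0.5883, 0.1961).
r_{12} = e_1·v_2 = -3.5301.
u_2 = v_2 + 3.5301·e_1 = (-0.2308, -0.0769, 0.6923).
‖u_2‖ = 0.7338, so e_2 = (-0.3145, -0.1048, 0.9435).
r_{13} = e_1·v_3 = 5.4913; r_{23} = e_2·v_3 = 1.8869.
u_3 = v_3 − 5.4913·e_1 − 1.8869·e_2 = (0.2857, 0.4286, 0.1429).
‖u_3‖ = 0.5345, so e_3 = (0.5345, 0.8018, 0.2673).

Q = [[0.7845, -0.3145, 0.5345], [-0.5883, -0.1048, 0.8018], [0.1961, 0.9435, 0.2673]], R = [[5.0990, -3.5301, 5.4913], [0.0000, 0.7338, 1.8869], [0.0000, 0.0000, 0.5345]]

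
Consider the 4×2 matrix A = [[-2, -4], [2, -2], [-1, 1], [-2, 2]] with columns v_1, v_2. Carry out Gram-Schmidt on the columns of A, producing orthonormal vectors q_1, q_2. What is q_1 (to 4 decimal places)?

q_1 = (-0.5547, 0.5547, -0.2774, -0.5547)

q_1 = v_1/‖v_1‖ = (-2, 2, -1, -2)/3.6056 = (-0.5547, 0.5547, -0.2774, -0.5547).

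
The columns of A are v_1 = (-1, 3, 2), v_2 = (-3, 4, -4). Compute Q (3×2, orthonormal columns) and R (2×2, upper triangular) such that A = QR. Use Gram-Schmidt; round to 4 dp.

v_1 = (-1, 3, 2); ‖v_1‖ = 3.7417, so e_1 = (-0.2673, 0.8018, 0.5345).
e_1·v_2 = (-0.2673)·(-3) + 0.8018·4 + 0.5345·(-4) = 1.8708.
u_2 = v_2 − 1.8708·e_1 = (-2.5000, 2.5000, -5.0000).
‖u_2‖ = 6.1237, so e_2 = (-0.4082, 0.4082, -0.8165).

Q = [[-0.2673, -0.4082], [0.8018, 0.4082], [0.5345, -0.8165]], R = [[3.7417, 1.8708], [0.0000, 6.1237]]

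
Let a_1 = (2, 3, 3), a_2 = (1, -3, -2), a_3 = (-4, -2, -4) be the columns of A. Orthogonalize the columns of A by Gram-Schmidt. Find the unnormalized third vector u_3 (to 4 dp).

u_3 = (0.2158, 0.5036, -0.6475)

q_1 = a_1/‖a_1‖ = (2, 3, 3)/4.6904 = (0.4264, 0.6396, 0.6396).
r_{12} = q_1·a_2 = -2.7716.
u_2 = a_2 + 2.7716·q_1 = (2.1818, -1.2273, -0.2273).
‖u_2‖ = 2.5136, so q_2 = (0.8680, -0.4883, -0.0904).
r_{13} = q_1·a_3 = -5.5432; r_{23} = q_2·a_3 = -2.1338.
u_3 = a_3 + 5.5432·q_1 + 2.1338·q_2 = (0.2158, 0.5036, -0.6475).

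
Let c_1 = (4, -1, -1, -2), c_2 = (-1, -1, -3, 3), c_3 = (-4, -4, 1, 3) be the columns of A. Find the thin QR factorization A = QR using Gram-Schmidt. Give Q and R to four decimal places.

c_1 = (4, -1, -1, -2); ‖c_1‖ = 4.6904, so e_1 = (0.8528, -0.2132, -0.2132, -0.4264).
e_1·c_2 = 0.8528·(-1) + (-0.2132)·(-1) + (-0.2132)·(-3) + (-0.4264)·3 = -1.2792.
u_2 = c_2 + 1.2792·e_1 = (0.0909, -1.2727, -3.2727, 2.4545).
‖u_2‖ = 4.2853, so e_2 = (0.0212, -0.2970, -0.7637, 0.5728).
e_1·c_3 = 0.8528·(-4) + (-0.2132)·(-4) + (-0.2132)·1 + (-0.4264)·3 = -4.0508; e_2·c_3 = 0.0212·(-4) + (-0.2970)·(-4) + (-0.7637)·1 + 0.5728·3 = 2.0578.
u_3 = c_3 + 4.0508·e_1 − 2.0578·e_2 = (-0.5891, -4.2525, 1.7079, 0.0941).
‖u_3‖ = 4.6213, so e_3 = (-0.1275, -0.9202, 0.3696, 0.0204).

Q = [[0.8528, 0.0212, -0.1275], [-0.2132, -0.2970, -0.9202], [-0.2132, -0.7637, 0.3696], [-0.4264, 0.5728, 0.0204]], R = [[4.6904, -1.2792, -4.0508], [0.0000, 4.2853, 2.0578], [0.0000, 0.0000, 4.6213]]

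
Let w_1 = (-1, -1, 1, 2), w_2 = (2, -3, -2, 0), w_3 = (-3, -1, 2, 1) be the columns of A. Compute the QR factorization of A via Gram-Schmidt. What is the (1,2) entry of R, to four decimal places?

w_1 = (-1, -1, 1, 2); ‖w_1‖ = 2.6458, so e_1 = (-0.3780, -0.3780, 0.3780, 0.7559).
r_{12} = e_1·w_2 = -0.3780.

r_{12} = -0.3780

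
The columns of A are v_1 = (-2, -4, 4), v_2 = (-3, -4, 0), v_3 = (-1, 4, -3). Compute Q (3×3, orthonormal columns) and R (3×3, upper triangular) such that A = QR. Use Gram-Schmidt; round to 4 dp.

v_1 = (-2, -4, 4); ‖v_1‖ = 6.0000, so e_1 = (-0.3333, -0.6667, 0.6667).
e_1·v_2 = (-0.3333)·(-3) + (-0.6667)·(-4) + 0.6667·0 = 3.6667.
u_2 = v_2 − 3.6667·e_1 = (-1.7778, -1.5556, -2.4444).
‖u_2‖ = 3.3993, so e_2 = (-0.5230, -0.4576, -0.7191).
e_1·v_3 = (-0.3333)·(-1) + (-0.6667)·4 + 0.6667·(-3) = -4.3333; e_2·v_3 = (-0.5230)·(-1) + (-0.4576)·4 + (-0.7191)·(-3) = 0.8498.
u_3 = v_3 + 4.3333·e_1 − 0.8498·e_2 = (-2.0000, 1.5000, 0.5000).
‖u_3‖ = 2.5495, so e_3 = (-0.7845, 0.5883, 0.1961).

Q = [[-0.3333, -0.5230, -0.7845], [-0.6667, -0.4576, 0.5883], [0.6667, -0.7191, 0.1961]], R = [[6.0000, 3.6667, -4.3333], [0.0000, 3.3993, 0.8498], [0.0000, 0.0000, 2.5495]]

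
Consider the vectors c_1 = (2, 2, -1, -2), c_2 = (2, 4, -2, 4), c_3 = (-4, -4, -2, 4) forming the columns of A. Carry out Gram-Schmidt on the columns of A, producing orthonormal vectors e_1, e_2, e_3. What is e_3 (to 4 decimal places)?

e_3 = (-0.2139, -0.3031, -0.9271, -0.0535)

c_1 = (2, 2, -1, -2); ‖c_1‖ = 3.6056, so e_1 = (0.5547, 0.5547, -0.2774, -0.5547).
e_1·c_2 = 0.5547·2 + 0.5547·4 + (-0.2774)·(-2) + (-0.5547)·4 = 1.6641.
u_2 = c_2 − 1.6641·e_1 = (1.0769, 3.0769, -1.5385, 4.9231).
‖u_2‖ = 6.1017, so e_2 = (0.1765, 0.5043, -0.2521, 0.8068).
e_1·c_3 = 0.5547·(-4) + 0.5547·(-4) + (-0.2774)·(-2) + (-0.5547)·4 = -6.1017; e_2·c_3 = 0.1765·(-4) + 0.5043·(-4) + (-0.2521)·(-2) + 0.8068·4 = 1.0085.
u_3 = c_3 + 6.1017·e_1 − 1.0085·e_2 = (-0.7934, -1.1240, -3.4380, -0.1983).
‖u_3‖ = 3.7084, so e_3 = (-0.2139, -0.3031, -0.9271, -0.0535).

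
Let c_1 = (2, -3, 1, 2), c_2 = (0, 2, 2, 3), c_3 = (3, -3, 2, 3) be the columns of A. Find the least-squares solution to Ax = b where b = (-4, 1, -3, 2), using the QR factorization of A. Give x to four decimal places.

x = (8.1908, 2.0458, -7.0229)

e_1 = c_1/‖c_1‖ = (2, -3, 1, 2)/4.2426 = (0.4714, -0.7071, 0.2357, 0.4714).
r_{12} = e_1·c_2 = 0.4714.
u_2 = c_2 − 0.4714·e_1 = (-0.2222, 2.3333, 1.8889, 2.7778).
‖u_2‖ = 4.0961, so e_2 = (-0.0543, 0.5697, 0.4611, 0.6782).
r_{13} = e_1·c_3 = 5.4212; r_{23} = e_2·c_3 = 1.0851.
u_3 = c_3 − 5.4212·e_1 − 1.0851·e_2 = (0.5033, 0.2152, 0.2219, -0.2914).
‖u_3‖ = 0.6586, so e_3 = (0.7642, 0.3268, 0.3368, -0.4424).
Qᵀb = (-2.3570, 0.7595, -4.6254).
Back-substitute: x_3 = -4.6254/0.6586 = -7.0229.
x_2 = (0.7595 − 1.0851·(-7.0229))/4.0961 = 2.0458.
x_1 = (-2.3570 − 0.4714·2.0458 − 5.4212·(-7.0229))/4.2426 = 8.1908.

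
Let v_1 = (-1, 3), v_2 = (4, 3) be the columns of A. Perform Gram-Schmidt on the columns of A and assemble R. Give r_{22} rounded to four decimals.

r_{22} = 4.7434

e_1 = v_1/‖v_1‖ = (-1, 3)/3.1623 = (-0.3162, 0.9487).
r_{12} = e_1·v_2 = 1.5811.
u_2 = v_2 − 1.5811·e_1 = (4.5000, 1.5000).
r_{22} = ‖u_2‖ = 4.7434.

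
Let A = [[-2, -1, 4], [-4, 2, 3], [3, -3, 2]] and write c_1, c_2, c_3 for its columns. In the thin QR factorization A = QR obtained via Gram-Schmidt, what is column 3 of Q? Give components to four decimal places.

e_3 = (-0.4460, 0.6690, 0.5946)

e_1 = c_1/‖c_1‖ = (-2, -4, 3)/5.3852 = (-0.3714, -0.7428, 0.5571).
r_{12} = e_1·c_2 = -2.7854.
u_2 = c_2 + 2.7854·e_1 = (-2.0345, -0.0690, -1.4483).
‖u_2‖ = 2.4983, so e_2 = (-0.8144, -0.0276, -0.5797).
r_{13} = e_1·c_3 = -2.5997; r_{23} = e_2·c_3 = -4.4997.
u_3 = c_3 + 2.5997·e_1 + 4.4997·e_2 = (-0.6298, 0.9448, 0.8398).
‖u_3‖ = 1.4123, so e_3 = (-0.4460, 0.6690, 0.5946).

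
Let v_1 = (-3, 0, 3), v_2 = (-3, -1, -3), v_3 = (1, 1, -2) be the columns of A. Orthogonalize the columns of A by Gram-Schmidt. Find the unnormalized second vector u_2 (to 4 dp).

u_2 = (-3.0000, -1.0000, -3.0000)

v_1 = (-3, 0, 3); ‖v_1‖ = 4.2426, so e_1 = (-0.7071, 0.0000, 0.7071).
e_1·v_2 = (-0.7071)·(-3) + 0.0000·(-1) + 0.7071·(-3) = 0.0000.
u_2 = v_2 − 0.0000·e_1 = (-3.0000, -1.0000, -3.0000).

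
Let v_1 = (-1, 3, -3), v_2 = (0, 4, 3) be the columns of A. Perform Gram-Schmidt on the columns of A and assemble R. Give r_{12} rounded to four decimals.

r_{12} = 0.6882

q_1 = v_1/‖v_1‖ = (-1, 3, -3)/4.3589 = (-0.2294, 0.6882, -0.6882).
r_{12} = q_1·v_2 = 0.6882.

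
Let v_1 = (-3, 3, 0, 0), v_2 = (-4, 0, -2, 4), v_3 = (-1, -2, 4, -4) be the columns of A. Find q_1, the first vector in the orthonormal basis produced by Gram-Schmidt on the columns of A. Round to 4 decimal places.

v_1 = (-3, 3, 0, 0); ‖v_1‖ = 4.2426, so q_1 = (-0.7071, 0.7071, 0.0000, 0.0000).

q_1 = (-0.7071, 0.7071, 0.0000, 0.0000)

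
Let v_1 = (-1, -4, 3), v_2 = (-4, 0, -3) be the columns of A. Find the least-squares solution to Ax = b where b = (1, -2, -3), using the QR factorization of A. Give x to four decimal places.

q_1 = v_1/‖v_1‖ = (-1, -4, 3)/5.0990 = (-0.1961, -0.7845, 0.5883).
r_{12} = q_1·v_2 = -0.9806.
u_2 = v_2 + 0.9806·q_1 = (-4.1923, -0.7692, -2.4231).
‖u_2‖ = 4.9029, so q_2 = (-0.8551, -0.1569, -0.4942).
Qᵀb = (-0.3922, 0.9414).
Back-substitute: x_2 = 0.9414/4.9029 = 0.1920.
x_1 = (-0.3922 + 0.9806·0.1920)/5.0990 = -0.0400.

x = (-0.0400, 0.1920)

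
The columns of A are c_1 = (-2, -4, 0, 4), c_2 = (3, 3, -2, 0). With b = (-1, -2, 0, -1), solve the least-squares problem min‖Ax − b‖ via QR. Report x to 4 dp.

c_1 = (-2, -4, 0, 4); ‖c_1‖ = 6.0000, so q_1 = (-0.3333, -0.6667, 0.0000, 0.6667).
q_1·c_2 = (-0.3333)·3 + (-0.6667)·3 + 0.0000·(-2) + 0.6667·0 = -3.0000.
u_2 = c_2 + 3.0000·q_1 = (2.0000, 1.0000, -2.0000, 2.0000).
‖u_2‖ = 3.6056, so q_2 = (0.5547, 0.2774, -0.5547, 0.5547).
Qᵀb = (1.0000, -1.6641).
Back-substitute: x_2 = -1.6641/3.6056 = -0.4615.
x_1 = (1.0000 + 3.0000·(-0.4615))/6.0000 = -0.0641.

x = (-0.0641, -0.4615)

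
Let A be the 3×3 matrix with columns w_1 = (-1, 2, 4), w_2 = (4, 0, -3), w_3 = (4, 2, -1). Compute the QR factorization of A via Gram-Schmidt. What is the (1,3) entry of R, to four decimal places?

e_1 = w_1/‖w_1‖ = (-1, 2, 4)/4.5826 = (-0.2182, 0.4364, 0.8729).
r_{13} = e_1·w_3 = -0.8729.

r_{13} = -0.8729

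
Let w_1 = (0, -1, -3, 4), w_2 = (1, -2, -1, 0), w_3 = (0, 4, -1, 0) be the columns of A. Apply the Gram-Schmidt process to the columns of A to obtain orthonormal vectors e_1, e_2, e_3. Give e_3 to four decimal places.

w_1 = (0, -1, -3, 4); ‖w_1‖ = 5.0990, so e_1 = (0.0000, -0.1961, -0.5883, 0.7845).
e_1·w_2 = 0.0000·1 + (-0.1961)·(-2) + (-0.5883)·(-1) + 0.7845·0 = 0.9806.
u_2 = w_2 − 0.9806·e_1 = (1.0000, -1.8077, -0.4231, -0.7692).
‖u_2‖ = 2.2447, so e_2 = (0.4455, -0.8053, -0.1885, -0.3427).
e_1·w_3 = 0.0000·0 + (-0.1961)·4 + (-0.5883)·(-1) + 0.7845·0 = -0.1961; e_2·w_3 = 0.4455·0 + (-0.8053)·4 + (-0.1885)·(-1) + (-0.3427)·0 = -3.0329.
u_3 = w_3 + 0.1961·e_1 + 3.0329·e_2 = (1.3511, 1.5191, -1.6870, -0.8855).
‖u_3‖ = 2.7863, so e_3 = (0.4849, 0.5452, -0.6055, -0.3178).

e_3 = (0.4849, 0.5452, -0.6055, -0.3178)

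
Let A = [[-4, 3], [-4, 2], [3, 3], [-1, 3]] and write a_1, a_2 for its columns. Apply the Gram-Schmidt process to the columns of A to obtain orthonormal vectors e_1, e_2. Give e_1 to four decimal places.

e_1 = a_1/‖a_1‖ = (-4, -4, 3, -1)/6.4807 = (-0.6172, -0.6172, 0.4629, -0.1543).

e_1 = (-0.6172, -0.6172, 0.4629, -0.1543)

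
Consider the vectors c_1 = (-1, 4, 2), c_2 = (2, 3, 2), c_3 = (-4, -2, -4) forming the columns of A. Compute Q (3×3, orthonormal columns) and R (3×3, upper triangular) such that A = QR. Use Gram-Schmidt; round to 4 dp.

q_1 = c_1/‖c_1‖ = (-1, 4, 2)/4.5826 = (-0.2182, 0.8729, 0.4364).
r_{12} = q_1·c_2 = 3.0551.
u_2 = c_2 − 3.0551·q_1 = (2.6667, 0.3333, 0.6667).
‖u_2‖ = 2.7689, so q_2 = (0.9631, 0.1204, 0.2408).
r_{13} = q_1·c_3 = -2.6186; r_{23} = q_2·c_3 = -5.0562.
u_3 = c_3 + 2.6186·q_1 + 5.0562·q_2 = (0.2981, 0.8944, -1.6398).
‖u_3‖ = 1.8915, so q_3 = (0.1576, 0.4729, -0.8669).

Q = [[-0.2182, 0.9631, 0.1576], [0.8729, 0.1204, 0.4729], [0.4364, 0.2408, -0.8669]], R = [[4.5826, 3.0551, -2.6186], [0.0000, 2.7689, -5.0562], [0.0000, 0.0000, 1.8915]]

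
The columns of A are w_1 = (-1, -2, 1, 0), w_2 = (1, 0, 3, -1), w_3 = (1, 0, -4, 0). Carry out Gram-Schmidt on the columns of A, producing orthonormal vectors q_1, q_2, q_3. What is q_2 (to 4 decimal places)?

q_2 = (0.4148, 0.2074, 0.8296, -0.3111)

w_1 = (-1, -2, 1, 0); ‖w_1‖ = 2.4495, so q_1 = (-0.4082, -0.8165, 0.4082, 0.0000).
q_1·w_2 = (-0.4082)·1 + (-0.8165)·0 + 0.4082·3 + 0.0000·(-1) = 0.8165.
u_2 = w_2 − 0.8165·q_1 = (1.3333, 0.6667, 2.6667, -1.0000).
‖u_2‖ = 3.2146, so q_2 = (0.4148, 0.2074, 0.8296, -0.3111).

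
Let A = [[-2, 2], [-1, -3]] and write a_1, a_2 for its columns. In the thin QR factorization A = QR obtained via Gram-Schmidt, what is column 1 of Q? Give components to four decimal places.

q_1 = (-0.8944, -0.4472)

q_1 = a_1/‖a_1‖ = (-2, -1)/2.2361 = (-0.8944, -0.4472).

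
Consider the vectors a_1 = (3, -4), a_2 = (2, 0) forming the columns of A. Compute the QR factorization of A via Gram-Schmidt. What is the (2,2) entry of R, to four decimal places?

q_1 = a_1/‖a_1‖ = (3, -4)/5.0000 = (0.6000, -0.8000).
r_{12} = q_1·a_2 = 1.2000.
u_2 = a_2 − 1.2000·q_1 = (1.2800, 0.9600).
r_{22} = ‖u_2‖ = 1.6000.

r_{22} = 1.6000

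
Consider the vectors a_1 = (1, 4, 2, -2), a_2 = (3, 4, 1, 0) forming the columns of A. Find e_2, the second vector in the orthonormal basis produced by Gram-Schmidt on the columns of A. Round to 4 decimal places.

e_1 = a_1/‖a_1‖ = (1, 4, 2, -2)/5.0000 = (0.2000, 0.8000, 0.4000, -0.4000).
r_{12} = e_1·a_2 = 4.2000.
u_2 = a_2 − 4.2000·e_1 = (2.1600, 0.6400, -0.6800, 1.6800).
‖u_2‖ = 2.8914, so e_2 = (0.7471, 0.2213, -0.2352, 0.5810).

e_2 = (0.7471, 0.2213, -0.2352, 0.5810)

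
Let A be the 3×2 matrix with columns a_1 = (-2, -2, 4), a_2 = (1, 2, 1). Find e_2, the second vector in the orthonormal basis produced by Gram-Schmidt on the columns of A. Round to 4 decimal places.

e_2 = (0.3450, 0.7591, 0.5521)

a_1 = (-2, -2, 4); ‖a_1‖ = 4.8990, so e_1 = (-0.4082, -0.4082, 0.8165).
e_1·a_2 = (-0.4082)·1 + (-0.4082)·2 + 0.8165·1 = -0.4082.
u_2 = a_2 + 0.4082·e_1 = (0.8333, 1.8333, 1.3333).
‖u_2‖ = 2.4152, so e_2 = (0.3450, 0.7591, 0.5521).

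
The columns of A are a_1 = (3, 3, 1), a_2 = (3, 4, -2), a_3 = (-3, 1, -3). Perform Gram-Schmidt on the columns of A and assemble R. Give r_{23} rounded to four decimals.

r_{23} = 3.1623

a_1 = (3, 3, 1); ‖a_1‖ = 4.3589, so q_1 = (0.6882, 0.6882, 0.2294).
q_1·a_2 = 0.6882·3 + 0.6882·4 + 0.2294·(-2) = 4.3589.
u_2 = a_2 − 4.3589·q_1 = (0.0000, 1.0000, -3.0000).
‖u_2‖ = 3.1623, so q_2 = (0.0000, 0.3162, -0.9487).
r_{23} = q_2·a_3 = 3.1623.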